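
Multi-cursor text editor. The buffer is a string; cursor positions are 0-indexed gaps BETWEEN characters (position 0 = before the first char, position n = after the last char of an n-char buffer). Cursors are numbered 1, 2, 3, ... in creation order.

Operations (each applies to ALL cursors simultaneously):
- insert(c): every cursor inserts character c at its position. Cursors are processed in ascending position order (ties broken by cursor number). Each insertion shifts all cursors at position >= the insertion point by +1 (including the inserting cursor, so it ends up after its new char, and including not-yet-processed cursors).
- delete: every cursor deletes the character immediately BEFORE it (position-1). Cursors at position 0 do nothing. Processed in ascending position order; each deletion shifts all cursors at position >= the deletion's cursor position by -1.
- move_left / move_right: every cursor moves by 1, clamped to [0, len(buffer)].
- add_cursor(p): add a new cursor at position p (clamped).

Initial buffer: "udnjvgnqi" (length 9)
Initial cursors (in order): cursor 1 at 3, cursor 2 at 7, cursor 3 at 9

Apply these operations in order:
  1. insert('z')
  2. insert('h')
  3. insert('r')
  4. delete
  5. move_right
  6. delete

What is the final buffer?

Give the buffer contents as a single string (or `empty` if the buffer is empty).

Answer: udnzhvgnzhiz

Derivation:
After op 1 (insert('z')): buffer="udnzjvgnzqiz" (len 12), cursors c1@4 c2@9 c3@12, authorship ...1....2..3
After op 2 (insert('h')): buffer="udnzhjvgnzhqizh" (len 15), cursors c1@5 c2@11 c3@15, authorship ...11....22..33
After op 3 (insert('r')): buffer="udnzhrjvgnzhrqizhr" (len 18), cursors c1@6 c2@13 c3@18, authorship ...111....222..333
After op 4 (delete): buffer="udnzhjvgnzhqizh" (len 15), cursors c1@5 c2@11 c3@15, authorship ...11....22..33
After op 5 (move_right): buffer="udnzhjvgnzhqizh" (len 15), cursors c1@6 c2@12 c3@15, authorship ...11....22..33
After op 6 (delete): buffer="udnzhvgnzhiz" (len 12), cursors c1@5 c2@10 c3@12, authorship ...11...22.3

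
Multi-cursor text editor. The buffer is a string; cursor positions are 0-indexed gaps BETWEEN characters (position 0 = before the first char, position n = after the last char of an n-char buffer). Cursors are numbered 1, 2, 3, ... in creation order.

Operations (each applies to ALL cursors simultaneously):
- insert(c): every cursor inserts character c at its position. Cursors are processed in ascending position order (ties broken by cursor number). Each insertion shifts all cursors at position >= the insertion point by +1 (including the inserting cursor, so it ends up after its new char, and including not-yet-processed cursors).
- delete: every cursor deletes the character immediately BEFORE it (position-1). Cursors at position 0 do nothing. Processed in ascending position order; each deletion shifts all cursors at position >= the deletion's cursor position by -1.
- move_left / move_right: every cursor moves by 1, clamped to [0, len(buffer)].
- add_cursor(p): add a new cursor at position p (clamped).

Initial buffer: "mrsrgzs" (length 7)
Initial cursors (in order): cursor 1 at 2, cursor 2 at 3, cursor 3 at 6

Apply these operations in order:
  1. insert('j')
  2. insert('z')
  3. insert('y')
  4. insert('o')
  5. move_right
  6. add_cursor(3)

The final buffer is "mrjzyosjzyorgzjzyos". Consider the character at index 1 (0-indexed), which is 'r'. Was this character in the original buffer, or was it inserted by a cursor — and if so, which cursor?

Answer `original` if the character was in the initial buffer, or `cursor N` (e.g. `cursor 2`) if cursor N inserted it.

Answer: original

Derivation:
After op 1 (insert('j')): buffer="mrjsjrgzjs" (len 10), cursors c1@3 c2@5 c3@9, authorship ..1.2...3.
After op 2 (insert('z')): buffer="mrjzsjzrgzjzs" (len 13), cursors c1@4 c2@7 c3@12, authorship ..11.22...33.
After op 3 (insert('y')): buffer="mrjzysjzyrgzjzys" (len 16), cursors c1@5 c2@9 c3@15, authorship ..111.222...333.
After op 4 (insert('o')): buffer="mrjzyosjzyorgzjzyos" (len 19), cursors c1@6 c2@11 c3@18, authorship ..1111.2222...3333.
After op 5 (move_right): buffer="mrjzyosjzyorgzjzyos" (len 19), cursors c1@7 c2@12 c3@19, authorship ..1111.2222...3333.
After op 6 (add_cursor(3)): buffer="mrjzyosjzyorgzjzyos" (len 19), cursors c4@3 c1@7 c2@12 c3@19, authorship ..1111.2222...3333.
Authorship (.=original, N=cursor N): . . 1 1 1 1 . 2 2 2 2 . . . 3 3 3 3 .
Index 1: author = original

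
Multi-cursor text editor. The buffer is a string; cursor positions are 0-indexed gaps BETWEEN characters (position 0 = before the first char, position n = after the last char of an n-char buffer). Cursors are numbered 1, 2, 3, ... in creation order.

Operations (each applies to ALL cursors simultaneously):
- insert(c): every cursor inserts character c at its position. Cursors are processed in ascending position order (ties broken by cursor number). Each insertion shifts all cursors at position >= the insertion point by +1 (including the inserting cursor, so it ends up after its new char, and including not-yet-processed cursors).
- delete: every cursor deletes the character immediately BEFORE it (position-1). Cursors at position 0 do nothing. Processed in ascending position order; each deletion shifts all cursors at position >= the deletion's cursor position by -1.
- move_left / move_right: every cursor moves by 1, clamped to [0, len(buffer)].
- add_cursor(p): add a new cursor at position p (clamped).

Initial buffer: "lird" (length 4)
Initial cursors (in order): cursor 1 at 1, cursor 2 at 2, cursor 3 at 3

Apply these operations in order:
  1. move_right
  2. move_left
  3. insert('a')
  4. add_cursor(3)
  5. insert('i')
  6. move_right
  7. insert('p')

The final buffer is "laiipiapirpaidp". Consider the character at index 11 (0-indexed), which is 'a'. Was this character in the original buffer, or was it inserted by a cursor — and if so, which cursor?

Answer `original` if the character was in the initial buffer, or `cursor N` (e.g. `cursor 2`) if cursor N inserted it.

Answer: cursor 3

Derivation:
After op 1 (move_right): buffer="lird" (len 4), cursors c1@2 c2@3 c3@4, authorship ....
After op 2 (move_left): buffer="lird" (len 4), cursors c1@1 c2@2 c3@3, authorship ....
After op 3 (insert('a')): buffer="laiarad" (len 7), cursors c1@2 c2@4 c3@6, authorship .1.2.3.
After op 4 (add_cursor(3)): buffer="laiarad" (len 7), cursors c1@2 c4@3 c2@4 c3@6, authorship .1.2.3.
After op 5 (insert('i')): buffer="laiiiairaid" (len 11), cursors c1@3 c4@5 c2@7 c3@10, authorship .11.422.33.
After op 6 (move_right): buffer="laiiiairaid" (len 11), cursors c1@4 c4@6 c2@8 c3@11, authorship .11.422.33.
After op 7 (insert('p')): buffer="laiipiapirpaidp" (len 15), cursors c1@5 c4@8 c2@11 c3@15, authorship .11.14242.233.3
Authorship (.=original, N=cursor N): . 1 1 . 1 4 2 4 2 . 2 3 3 . 3
Index 11: author = 3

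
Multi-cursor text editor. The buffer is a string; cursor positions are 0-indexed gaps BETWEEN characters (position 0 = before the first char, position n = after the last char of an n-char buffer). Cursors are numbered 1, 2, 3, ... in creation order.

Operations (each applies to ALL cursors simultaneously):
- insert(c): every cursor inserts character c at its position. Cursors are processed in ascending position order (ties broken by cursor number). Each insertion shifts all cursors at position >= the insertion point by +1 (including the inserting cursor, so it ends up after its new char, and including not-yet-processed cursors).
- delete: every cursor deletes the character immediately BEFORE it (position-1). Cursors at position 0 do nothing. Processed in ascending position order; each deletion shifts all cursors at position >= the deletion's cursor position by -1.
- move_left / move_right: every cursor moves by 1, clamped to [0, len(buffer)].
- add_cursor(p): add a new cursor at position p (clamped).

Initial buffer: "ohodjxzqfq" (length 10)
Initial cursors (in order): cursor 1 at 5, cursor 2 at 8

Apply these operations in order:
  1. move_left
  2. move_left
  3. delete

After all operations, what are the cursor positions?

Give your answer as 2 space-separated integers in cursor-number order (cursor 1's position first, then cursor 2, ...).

After op 1 (move_left): buffer="ohodjxzqfq" (len 10), cursors c1@4 c2@7, authorship ..........
After op 2 (move_left): buffer="ohodjxzqfq" (len 10), cursors c1@3 c2@6, authorship ..........
After op 3 (delete): buffer="ohdjzqfq" (len 8), cursors c1@2 c2@4, authorship ........

Answer: 2 4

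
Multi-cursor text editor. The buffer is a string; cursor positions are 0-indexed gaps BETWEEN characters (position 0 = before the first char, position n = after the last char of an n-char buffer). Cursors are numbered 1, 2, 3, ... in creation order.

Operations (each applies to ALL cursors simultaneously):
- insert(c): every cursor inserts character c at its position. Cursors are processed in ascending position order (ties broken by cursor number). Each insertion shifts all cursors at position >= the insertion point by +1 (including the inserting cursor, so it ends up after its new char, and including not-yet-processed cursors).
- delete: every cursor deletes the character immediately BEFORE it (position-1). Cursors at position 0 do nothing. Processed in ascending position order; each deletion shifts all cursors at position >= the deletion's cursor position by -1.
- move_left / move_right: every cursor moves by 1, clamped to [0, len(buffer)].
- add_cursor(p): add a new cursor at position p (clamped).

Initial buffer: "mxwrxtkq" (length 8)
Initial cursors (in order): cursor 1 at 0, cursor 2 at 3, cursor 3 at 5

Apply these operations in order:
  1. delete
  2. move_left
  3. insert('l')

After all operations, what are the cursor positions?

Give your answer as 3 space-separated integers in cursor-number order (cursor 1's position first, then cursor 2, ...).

After op 1 (delete): buffer="mxrtkq" (len 6), cursors c1@0 c2@2 c3@3, authorship ......
After op 2 (move_left): buffer="mxrtkq" (len 6), cursors c1@0 c2@1 c3@2, authorship ......
After op 3 (insert('l')): buffer="lmlxlrtkq" (len 9), cursors c1@1 c2@3 c3@5, authorship 1.2.3....

Answer: 1 3 5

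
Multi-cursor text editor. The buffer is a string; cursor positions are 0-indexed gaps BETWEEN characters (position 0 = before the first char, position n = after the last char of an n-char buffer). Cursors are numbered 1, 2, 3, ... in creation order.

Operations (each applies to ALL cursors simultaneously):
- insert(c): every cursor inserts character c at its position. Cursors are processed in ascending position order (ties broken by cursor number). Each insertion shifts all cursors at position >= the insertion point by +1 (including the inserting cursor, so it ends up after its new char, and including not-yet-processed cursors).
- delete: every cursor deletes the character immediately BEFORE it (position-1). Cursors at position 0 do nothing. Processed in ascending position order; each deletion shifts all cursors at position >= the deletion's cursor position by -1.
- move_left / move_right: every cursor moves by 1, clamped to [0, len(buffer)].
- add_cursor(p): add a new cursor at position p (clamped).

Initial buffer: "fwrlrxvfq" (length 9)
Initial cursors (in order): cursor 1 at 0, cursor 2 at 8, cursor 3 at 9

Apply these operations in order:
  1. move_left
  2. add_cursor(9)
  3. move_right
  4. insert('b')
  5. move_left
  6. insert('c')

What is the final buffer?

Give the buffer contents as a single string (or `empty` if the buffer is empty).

Answer: fcbwrlrxvfcbqbccb

Derivation:
After op 1 (move_left): buffer="fwrlrxvfq" (len 9), cursors c1@0 c2@7 c3@8, authorship .........
After op 2 (add_cursor(9)): buffer="fwrlrxvfq" (len 9), cursors c1@0 c2@7 c3@8 c4@9, authorship .........
After op 3 (move_right): buffer="fwrlrxvfq" (len 9), cursors c1@1 c2@8 c3@9 c4@9, authorship .........
After op 4 (insert('b')): buffer="fbwrlrxvfbqbb" (len 13), cursors c1@2 c2@10 c3@13 c4@13, authorship .1.......2.34
After op 5 (move_left): buffer="fbwrlrxvfbqbb" (len 13), cursors c1@1 c2@9 c3@12 c4@12, authorship .1.......2.34
After op 6 (insert('c')): buffer="fcbwrlrxvfcbqbccb" (len 17), cursors c1@2 c2@11 c3@16 c4@16, authorship .11.......22.3344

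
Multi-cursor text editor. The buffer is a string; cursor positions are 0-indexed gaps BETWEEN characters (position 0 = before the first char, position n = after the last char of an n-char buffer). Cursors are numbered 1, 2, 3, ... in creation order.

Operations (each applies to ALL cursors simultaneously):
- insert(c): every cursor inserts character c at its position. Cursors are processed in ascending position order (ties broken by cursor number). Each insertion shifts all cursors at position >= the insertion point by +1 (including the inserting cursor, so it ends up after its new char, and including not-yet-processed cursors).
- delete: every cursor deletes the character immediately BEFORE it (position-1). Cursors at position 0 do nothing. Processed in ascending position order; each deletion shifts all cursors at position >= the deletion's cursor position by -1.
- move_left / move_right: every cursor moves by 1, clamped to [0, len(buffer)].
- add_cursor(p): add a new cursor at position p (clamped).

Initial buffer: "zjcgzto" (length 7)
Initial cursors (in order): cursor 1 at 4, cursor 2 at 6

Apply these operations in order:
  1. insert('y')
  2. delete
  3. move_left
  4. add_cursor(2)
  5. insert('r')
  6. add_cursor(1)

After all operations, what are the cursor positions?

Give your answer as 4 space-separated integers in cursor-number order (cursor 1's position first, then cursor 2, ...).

Answer: 5 8 3 1

Derivation:
After op 1 (insert('y')): buffer="zjcgyztyo" (len 9), cursors c1@5 c2@8, authorship ....1..2.
After op 2 (delete): buffer="zjcgzto" (len 7), cursors c1@4 c2@6, authorship .......
After op 3 (move_left): buffer="zjcgzto" (len 7), cursors c1@3 c2@5, authorship .......
After op 4 (add_cursor(2)): buffer="zjcgzto" (len 7), cursors c3@2 c1@3 c2@5, authorship .......
After op 5 (insert('r')): buffer="zjrcrgzrto" (len 10), cursors c3@3 c1@5 c2@8, authorship ..3.1..2..
After op 6 (add_cursor(1)): buffer="zjrcrgzrto" (len 10), cursors c4@1 c3@3 c1@5 c2@8, authorship ..3.1..2..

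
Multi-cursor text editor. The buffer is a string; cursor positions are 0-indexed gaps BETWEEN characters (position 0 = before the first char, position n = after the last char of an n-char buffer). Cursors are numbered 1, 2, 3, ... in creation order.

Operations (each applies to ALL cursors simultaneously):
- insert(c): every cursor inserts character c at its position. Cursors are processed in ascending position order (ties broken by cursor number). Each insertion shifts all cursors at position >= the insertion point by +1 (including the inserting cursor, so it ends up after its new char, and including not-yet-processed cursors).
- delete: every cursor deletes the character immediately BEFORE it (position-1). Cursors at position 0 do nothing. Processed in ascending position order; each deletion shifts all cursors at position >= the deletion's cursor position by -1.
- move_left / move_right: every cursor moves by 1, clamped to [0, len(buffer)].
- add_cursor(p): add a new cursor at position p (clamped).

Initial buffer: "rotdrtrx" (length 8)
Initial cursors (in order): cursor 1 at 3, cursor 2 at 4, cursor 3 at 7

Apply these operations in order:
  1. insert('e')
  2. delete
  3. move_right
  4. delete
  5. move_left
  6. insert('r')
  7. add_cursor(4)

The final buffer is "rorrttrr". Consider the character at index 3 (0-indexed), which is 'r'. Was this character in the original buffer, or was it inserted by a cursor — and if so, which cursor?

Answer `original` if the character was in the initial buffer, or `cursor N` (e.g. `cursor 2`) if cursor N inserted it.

After op 1 (insert('e')): buffer="rotedertrex" (len 11), cursors c1@4 c2@6 c3@10, authorship ...1.2...3.
After op 2 (delete): buffer="rotdrtrx" (len 8), cursors c1@3 c2@4 c3@7, authorship ........
After op 3 (move_right): buffer="rotdrtrx" (len 8), cursors c1@4 c2@5 c3@8, authorship ........
After op 4 (delete): buffer="rottr" (len 5), cursors c1@3 c2@3 c3@5, authorship .....
After op 5 (move_left): buffer="rottr" (len 5), cursors c1@2 c2@2 c3@4, authorship .....
After op 6 (insert('r')): buffer="rorrttrr" (len 8), cursors c1@4 c2@4 c3@7, authorship ..12..3.
After op 7 (add_cursor(4)): buffer="rorrttrr" (len 8), cursors c1@4 c2@4 c4@4 c3@7, authorship ..12..3.
Authorship (.=original, N=cursor N): . . 1 2 . . 3 .
Index 3: author = 2

Answer: cursor 2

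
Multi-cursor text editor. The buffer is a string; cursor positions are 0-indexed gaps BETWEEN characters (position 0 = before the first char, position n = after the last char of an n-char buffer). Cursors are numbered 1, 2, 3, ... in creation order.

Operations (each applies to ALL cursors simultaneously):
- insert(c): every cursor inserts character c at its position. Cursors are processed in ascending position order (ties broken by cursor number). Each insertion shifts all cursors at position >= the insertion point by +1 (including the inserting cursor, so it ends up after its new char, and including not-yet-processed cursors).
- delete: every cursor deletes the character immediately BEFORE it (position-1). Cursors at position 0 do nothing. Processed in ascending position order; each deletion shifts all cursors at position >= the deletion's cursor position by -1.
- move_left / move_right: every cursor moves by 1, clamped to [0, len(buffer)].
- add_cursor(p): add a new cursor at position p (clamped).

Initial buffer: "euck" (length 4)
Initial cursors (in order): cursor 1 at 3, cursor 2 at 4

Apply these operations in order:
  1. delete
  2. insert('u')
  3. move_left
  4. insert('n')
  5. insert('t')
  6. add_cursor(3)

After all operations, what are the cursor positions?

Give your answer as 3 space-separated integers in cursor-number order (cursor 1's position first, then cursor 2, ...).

After op 1 (delete): buffer="eu" (len 2), cursors c1@2 c2@2, authorship ..
After op 2 (insert('u')): buffer="euuu" (len 4), cursors c1@4 c2@4, authorship ..12
After op 3 (move_left): buffer="euuu" (len 4), cursors c1@3 c2@3, authorship ..12
After op 4 (insert('n')): buffer="euunnu" (len 6), cursors c1@5 c2@5, authorship ..1122
After op 5 (insert('t')): buffer="euunnttu" (len 8), cursors c1@7 c2@7, authorship ..112122
After op 6 (add_cursor(3)): buffer="euunnttu" (len 8), cursors c3@3 c1@7 c2@7, authorship ..112122

Answer: 7 7 3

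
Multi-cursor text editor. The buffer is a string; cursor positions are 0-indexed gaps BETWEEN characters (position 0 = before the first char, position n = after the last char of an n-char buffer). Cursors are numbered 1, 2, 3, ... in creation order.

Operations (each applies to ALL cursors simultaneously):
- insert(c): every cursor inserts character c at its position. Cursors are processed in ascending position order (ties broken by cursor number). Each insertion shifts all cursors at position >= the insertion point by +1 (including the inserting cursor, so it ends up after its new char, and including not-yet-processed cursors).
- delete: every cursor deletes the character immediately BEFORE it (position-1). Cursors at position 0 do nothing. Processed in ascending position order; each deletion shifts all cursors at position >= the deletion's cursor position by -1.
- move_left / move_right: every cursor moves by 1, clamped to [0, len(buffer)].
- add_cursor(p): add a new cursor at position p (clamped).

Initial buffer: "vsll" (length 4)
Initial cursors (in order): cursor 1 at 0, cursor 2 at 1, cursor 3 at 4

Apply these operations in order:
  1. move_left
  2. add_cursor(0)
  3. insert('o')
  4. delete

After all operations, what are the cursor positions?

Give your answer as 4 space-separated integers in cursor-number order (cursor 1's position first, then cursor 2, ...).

After op 1 (move_left): buffer="vsll" (len 4), cursors c1@0 c2@0 c3@3, authorship ....
After op 2 (add_cursor(0)): buffer="vsll" (len 4), cursors c1@0 c2@0 c4@0 c3@3, authorship ....
After op 3 (insert('o')): buffer="ooovslol" (len 8), cursors c1@3 c2@3 c4@3 c3@7, authorship 124...3.
After op 4 (delete): buffer="vsll" (len 4), cursors c1@0 c2@0 c4@0 c3@3, authorship ....

Answer: 0 0 3 0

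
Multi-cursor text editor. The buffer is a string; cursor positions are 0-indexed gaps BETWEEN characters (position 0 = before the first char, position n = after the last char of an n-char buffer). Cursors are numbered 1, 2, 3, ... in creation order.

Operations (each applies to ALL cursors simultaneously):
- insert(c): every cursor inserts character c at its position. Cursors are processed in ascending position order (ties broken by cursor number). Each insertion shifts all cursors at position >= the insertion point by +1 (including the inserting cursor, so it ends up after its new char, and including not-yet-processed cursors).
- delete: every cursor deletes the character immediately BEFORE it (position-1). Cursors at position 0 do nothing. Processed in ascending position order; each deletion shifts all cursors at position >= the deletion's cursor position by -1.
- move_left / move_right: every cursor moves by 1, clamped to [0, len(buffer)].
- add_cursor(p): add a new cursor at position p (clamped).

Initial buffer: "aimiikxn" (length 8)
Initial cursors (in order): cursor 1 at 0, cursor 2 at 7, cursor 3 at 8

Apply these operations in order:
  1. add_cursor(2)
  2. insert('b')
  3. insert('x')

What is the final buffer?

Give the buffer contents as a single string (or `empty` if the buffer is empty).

After op 1 (add_cursor(2)): buffer="aimiikxn" (len 8), cursors c1@0 c4@2 c2@7 c3@8, authorship ........
After op 2 (insert('b')): buffer="baibmiikxbnb" (len 12), cursors c1@1 c4@4 c2@10 c3@12, authorship 1..4.....2.3
After op 3 (insert('x')): buffer="bxaibxmiikxbxnbx" (len 16), cursors c1@2 c4@6 c2@13 c3@16, authorship 11..44.....22.33

Answer: bxaibxmiikxbxnbx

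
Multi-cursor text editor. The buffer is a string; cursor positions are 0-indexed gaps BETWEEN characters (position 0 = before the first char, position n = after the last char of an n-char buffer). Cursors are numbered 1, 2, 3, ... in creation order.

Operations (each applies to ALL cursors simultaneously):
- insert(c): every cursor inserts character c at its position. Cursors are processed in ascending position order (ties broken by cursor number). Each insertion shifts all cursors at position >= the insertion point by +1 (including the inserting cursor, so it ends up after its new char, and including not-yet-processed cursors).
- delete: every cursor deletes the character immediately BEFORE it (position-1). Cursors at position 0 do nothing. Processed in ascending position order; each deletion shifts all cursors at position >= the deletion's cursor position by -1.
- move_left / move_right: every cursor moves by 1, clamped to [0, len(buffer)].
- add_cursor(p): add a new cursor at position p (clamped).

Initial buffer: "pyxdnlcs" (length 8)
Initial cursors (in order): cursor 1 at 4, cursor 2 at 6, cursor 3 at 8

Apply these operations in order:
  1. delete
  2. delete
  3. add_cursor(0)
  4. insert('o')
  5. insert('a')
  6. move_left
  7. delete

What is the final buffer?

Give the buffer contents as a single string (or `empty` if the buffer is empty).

Answer: apyooa

Derivation:
After op 1 (delete): buffer="pyxnc" (len 5), cursors c1@3 c2@4 c3@5, authorship .....
After op 2 (delete): buffer="py" (len 2), cursors c1@2 c2@2 c3@2, authorship ..
After op 3 (add_cursor(0)): buffer="py" (len 2), cursors c4@0 c1@2 c2@2 c3@2, authorship ..
After op 4 (insert('o')): buffer="opyooo" (len 6), cursors c4@1 c1@6 c2@6 c3@6, authorship 4..123
After op 5 (insert('a')): buffer="oapyoooaaa" (len 10), cursors c4@2 c1@10 c2@10 c3@10, authorship 44..123123
After op 6 (move_left): buffer="oapyoooaaa" (len 10), cursors c4@1 c1@9 c2@9 c3@9, authorship 44..123123
After op 7 (delete): buffer="apyooa" (len 6), cursors c4@0 c1@5 c2@5 c3@5, authorship 4..123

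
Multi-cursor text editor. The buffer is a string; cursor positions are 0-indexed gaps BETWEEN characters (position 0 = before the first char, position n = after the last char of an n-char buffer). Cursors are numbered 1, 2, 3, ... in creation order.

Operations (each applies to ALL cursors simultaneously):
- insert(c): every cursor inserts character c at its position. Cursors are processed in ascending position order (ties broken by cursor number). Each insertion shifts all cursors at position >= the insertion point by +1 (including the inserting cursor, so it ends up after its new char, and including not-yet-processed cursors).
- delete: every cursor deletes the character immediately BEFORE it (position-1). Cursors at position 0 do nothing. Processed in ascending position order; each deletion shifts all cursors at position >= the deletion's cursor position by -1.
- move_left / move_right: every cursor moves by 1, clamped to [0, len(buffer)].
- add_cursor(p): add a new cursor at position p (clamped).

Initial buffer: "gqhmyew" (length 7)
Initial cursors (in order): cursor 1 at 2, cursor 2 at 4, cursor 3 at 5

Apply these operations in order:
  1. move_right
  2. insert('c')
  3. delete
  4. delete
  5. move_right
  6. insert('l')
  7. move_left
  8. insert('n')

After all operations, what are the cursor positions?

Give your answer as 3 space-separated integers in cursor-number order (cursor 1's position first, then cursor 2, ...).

After op 1 (move_right): buffer="gqhmyew" (len 7), cursors c1@3 c2@5 c3@6, authorship .......
After op 2 (insert('c')): buffer="gqhcmycecw" (len 10), cursors c1@4 c2@7 c3@9, authorship ...1..2.3.
After op 3 (delete): buffer="gqhmyew" (len 7), cursors c1@3 c2@5 c3@6, authorship .......
After op 4 (delete): buffer="gqmw" (len 4), cursors c1@2 c2@3 c3@3, authorship ....
After op 5 (move_right): buffer="gqmw" (len 4), cursors c1@3 c2@4 c3@4, authorship ....
After op 6 (insert('l')): buffer="gqmlwll" (len 7), cursors c1@4 c2@7 c3@7, authorship ...1.23
After op 7 (move_left): buffer="gqmlwll" (len 7), cursors c1@3 c2@6 c3@6, authorship ...1.23
After op 8 (insert('n')): buffer="gqmnlwlnnl" (len 10), cursors c1@4 c2@9 c3@9, authorship ...11.2233

Answer: 4 9 9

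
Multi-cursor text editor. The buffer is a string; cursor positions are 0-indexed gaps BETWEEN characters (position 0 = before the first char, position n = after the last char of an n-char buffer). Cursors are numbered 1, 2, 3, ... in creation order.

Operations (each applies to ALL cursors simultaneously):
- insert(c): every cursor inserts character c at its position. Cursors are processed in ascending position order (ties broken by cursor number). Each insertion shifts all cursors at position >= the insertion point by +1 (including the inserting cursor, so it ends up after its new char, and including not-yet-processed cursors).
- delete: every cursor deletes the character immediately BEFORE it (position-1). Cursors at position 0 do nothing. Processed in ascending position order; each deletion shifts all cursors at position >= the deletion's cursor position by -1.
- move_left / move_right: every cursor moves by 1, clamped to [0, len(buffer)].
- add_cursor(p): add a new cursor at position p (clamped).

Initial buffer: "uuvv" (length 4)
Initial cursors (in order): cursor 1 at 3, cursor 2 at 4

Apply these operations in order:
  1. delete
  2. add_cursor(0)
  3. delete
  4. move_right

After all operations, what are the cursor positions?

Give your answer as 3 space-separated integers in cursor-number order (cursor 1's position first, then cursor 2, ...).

After op 1 (delete): buffer="uu" (len 2), cursors c1@2 c2@2, authorship ..
After op 2 (add_cursor(0)): buffer="uu" (len 2), cursors c3@0 c1@2 c2@2, authorship ..
After op 3 (delete): buffer="" (len 0), cursors c1@0 c2@0 c3@0, authorship 
After op 4 (move_right): buffer="" (len 0), cursors c1@0 c2@0 c3@0, authorship 

Answer: 0 0 0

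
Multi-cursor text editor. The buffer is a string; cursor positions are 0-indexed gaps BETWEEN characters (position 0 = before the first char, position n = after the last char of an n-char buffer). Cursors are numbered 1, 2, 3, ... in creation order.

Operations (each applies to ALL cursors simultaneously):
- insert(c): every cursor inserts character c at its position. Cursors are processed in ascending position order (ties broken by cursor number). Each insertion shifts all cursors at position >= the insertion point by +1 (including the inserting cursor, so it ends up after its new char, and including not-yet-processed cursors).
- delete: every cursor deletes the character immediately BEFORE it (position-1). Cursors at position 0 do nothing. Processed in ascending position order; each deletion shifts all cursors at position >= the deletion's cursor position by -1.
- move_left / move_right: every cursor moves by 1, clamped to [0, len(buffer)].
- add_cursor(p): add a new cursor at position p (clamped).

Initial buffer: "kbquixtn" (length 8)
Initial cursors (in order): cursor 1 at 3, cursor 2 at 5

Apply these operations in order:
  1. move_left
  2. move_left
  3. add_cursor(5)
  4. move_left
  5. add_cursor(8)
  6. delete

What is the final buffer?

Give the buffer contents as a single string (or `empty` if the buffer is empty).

After op 1 (move_left): buffer="kbquixtn" (len 8), cursors c1@2 c2@4, authorship ........
After op 2 (move_left): buffer="kbquixtn" (len 8), cursors c1@1 c2@3, authorship ........
After op 3 (add_cursor(5)): buffer="kbquixtn" (len 8), cursors c1@1 c2@3 c3@5, authorship ........
After op 4 (move_left): buffer="kbquixtn" (len 8), cursors c1@0 c2@2 c3@4, authorship ........
After op 5 (add_cursor(8)): buffer="kbquixtn" (len 8), cursors c1@0 c2@2 c3@4 c4@8, authorship ........
After op 6 (delete): buffer="kqixt" (len 5), cursors c1@0 c2@1 c3@2 c4@5, authorship .....

Answer: kqixt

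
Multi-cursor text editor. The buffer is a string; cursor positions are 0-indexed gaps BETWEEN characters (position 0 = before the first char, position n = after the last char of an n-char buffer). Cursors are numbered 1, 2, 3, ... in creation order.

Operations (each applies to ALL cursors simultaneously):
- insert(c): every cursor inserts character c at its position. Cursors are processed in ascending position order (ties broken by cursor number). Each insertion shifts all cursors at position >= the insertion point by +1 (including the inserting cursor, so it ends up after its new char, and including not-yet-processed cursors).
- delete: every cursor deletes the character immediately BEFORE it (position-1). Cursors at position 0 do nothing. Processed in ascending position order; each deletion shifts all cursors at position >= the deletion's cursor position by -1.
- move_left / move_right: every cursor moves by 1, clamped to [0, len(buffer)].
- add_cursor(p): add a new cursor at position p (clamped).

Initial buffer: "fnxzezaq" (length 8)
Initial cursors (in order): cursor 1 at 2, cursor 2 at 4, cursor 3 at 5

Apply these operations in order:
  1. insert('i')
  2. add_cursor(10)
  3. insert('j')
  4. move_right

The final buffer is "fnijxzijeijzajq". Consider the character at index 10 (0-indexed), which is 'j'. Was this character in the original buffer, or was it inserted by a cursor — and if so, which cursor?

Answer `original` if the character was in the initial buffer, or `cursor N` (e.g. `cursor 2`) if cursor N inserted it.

Answer: cursor 3

Derivation:
After op 1 (insert('i')): buffer="fnixzieizaq" (len 11), cursors c1@3 c2@6 c3@8, authorship ..1..2.3...
After op 2 (add_cursor(10)): buffer="fnixzieizaq" (len 11), cursors c1@3 c2@6 c3@8 c4@10, authorship ..1..2.3...
After op 3 (insert('j')): buffer="fnijxzijeijzajq" (len 15), cursors c1@4 c2@8 c3@11 c4@14, authorship ..11..22.33..4.
After op 4 (move_right): buffer="fnijxzijeijzajq" (len 15), cursors c1@5 c2@9 c3@12 c4@15, authorship ..11..22.33..4.
Authorship (.=original, N=cursor N): . . 1 1 . . 2 2 . 3 3 . . 4 .
Index 10: author = 3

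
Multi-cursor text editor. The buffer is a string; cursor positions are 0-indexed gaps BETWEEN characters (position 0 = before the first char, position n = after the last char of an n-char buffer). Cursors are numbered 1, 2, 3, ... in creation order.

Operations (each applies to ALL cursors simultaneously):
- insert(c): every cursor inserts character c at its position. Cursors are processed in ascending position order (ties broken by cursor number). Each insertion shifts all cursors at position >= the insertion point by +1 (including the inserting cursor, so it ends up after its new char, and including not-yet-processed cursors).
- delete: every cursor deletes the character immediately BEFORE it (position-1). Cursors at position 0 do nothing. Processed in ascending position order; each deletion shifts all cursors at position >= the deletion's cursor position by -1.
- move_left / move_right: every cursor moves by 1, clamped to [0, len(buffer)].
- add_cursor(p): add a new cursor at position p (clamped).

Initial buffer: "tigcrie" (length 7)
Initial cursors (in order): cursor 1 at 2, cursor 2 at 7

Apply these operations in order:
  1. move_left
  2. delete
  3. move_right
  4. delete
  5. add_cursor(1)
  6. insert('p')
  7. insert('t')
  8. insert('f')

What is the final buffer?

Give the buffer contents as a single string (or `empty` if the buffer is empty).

After op 1 (move_left): buffer="tigcrie" (len 7), cursors c1@1 c2@6, authorship .......
After op 2 (delete): buffer="igcre" (len 5), cursors c1@0 c2@4, authorship .....
After op 3 (move_right): buffer="igcre" (len 5), cursors c1@1 c2@5, authorship .....
After op 4 (delete): buffer="gcr" (len 3), cursors c1@0 c2@3, authorship ...
After op 5 (add_cursor(1)): buffer="gcr" (len 3), cursors c1@0 c3@1 c2@3, authorship ...
After op 6 (insert('p')): buffer="pgpcrp" (len 6), cursors c1@1 c3@3 c2@6, authorship 1.3..2
After op 7 (insert('t')): buffer="ptgptcrpt" (len 9), cursors c1@2 c3@5 c2@9, authorship 11.33..22
After op 8 (insert('f')): buffer="ptfgptfcrptf" (len 12), cursors c1@3 c3@7 c2@12, authorship 111.333..222

Answer: ptfgptfcrptf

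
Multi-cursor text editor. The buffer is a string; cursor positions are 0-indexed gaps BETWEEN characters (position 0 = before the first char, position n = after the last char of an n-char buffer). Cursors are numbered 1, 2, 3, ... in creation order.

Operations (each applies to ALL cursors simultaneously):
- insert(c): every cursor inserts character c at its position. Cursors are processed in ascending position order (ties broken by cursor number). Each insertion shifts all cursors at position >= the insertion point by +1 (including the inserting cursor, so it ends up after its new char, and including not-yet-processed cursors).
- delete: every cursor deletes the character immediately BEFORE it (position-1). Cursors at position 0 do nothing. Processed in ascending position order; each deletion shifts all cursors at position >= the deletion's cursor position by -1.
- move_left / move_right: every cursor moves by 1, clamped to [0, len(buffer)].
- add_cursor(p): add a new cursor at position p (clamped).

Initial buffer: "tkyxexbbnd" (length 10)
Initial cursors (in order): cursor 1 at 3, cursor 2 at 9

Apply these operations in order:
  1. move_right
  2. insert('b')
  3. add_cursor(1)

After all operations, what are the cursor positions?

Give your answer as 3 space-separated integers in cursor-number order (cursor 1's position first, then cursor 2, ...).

Answer: 5 12 1

Derivation:
After op 1 (move_right): buffer="tkyxexbbnd" (len 10), cursors c1@4 c2@10, authorship ..........
After op 2 (insert('b')): buffer="tkyxbexbbndb" (len 12), cursors c1@5 c2@12, authorship ....1......2
After op 3 (add_cursor(1)): buffer="tkyxbexbbndb" (len 12), cursors c3@1 c1@5 c2@12, authorship ....1......2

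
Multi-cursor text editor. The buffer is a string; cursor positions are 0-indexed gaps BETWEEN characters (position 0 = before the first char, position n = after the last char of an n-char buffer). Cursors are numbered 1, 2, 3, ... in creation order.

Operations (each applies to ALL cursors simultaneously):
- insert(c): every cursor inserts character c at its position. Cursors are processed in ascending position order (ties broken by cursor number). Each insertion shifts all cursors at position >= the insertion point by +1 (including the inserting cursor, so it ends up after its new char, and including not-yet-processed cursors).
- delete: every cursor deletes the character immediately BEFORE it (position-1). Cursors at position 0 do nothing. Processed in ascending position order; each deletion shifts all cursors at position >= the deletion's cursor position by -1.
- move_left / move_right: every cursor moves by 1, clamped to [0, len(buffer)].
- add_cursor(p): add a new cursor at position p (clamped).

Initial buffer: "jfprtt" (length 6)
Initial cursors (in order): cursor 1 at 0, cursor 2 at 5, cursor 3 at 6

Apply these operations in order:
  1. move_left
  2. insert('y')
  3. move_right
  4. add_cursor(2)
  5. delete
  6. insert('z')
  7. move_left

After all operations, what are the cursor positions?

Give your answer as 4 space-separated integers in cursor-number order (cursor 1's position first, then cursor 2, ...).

After op 1 (move_left): buffer="jfprtt" (len 6), cursors c1@0 c2@4 c3@5, authorship ......
After op 2 (insert('y')): buffer="yjfprytyt" (len 9), cursors c1@1 c2@6 c3@8, authorship 1....2.3.
After op 3 (move_right): buffer="yjfprytyt" (len 9), cursors c1@2 c2@7 c3@9, authorship 1....2.3.
After op 4 (add_cursor(2)): buffer="yjfprytyt" (len 9), cursors c1@2 c4@2 c2@7 c3@9, authorship 1....2.3.
After op 5 (delete): buffer="fpryy" (len 5), cursors c1@0 c4@0 c2@4 c3@5, authorship ...23
After op 6 (insert('z')): buffer="zzfpryzyz" (len 9), cursors c1@2 c4@2 c2@7 c3@9, authorship 14...2233
After op 7 (move_left): buffer="zzfpryzyz" (len 9), cursors c1@1 c4@1 c2@6 c3@8, authorship 14...2233

Answer: 1 6 8 1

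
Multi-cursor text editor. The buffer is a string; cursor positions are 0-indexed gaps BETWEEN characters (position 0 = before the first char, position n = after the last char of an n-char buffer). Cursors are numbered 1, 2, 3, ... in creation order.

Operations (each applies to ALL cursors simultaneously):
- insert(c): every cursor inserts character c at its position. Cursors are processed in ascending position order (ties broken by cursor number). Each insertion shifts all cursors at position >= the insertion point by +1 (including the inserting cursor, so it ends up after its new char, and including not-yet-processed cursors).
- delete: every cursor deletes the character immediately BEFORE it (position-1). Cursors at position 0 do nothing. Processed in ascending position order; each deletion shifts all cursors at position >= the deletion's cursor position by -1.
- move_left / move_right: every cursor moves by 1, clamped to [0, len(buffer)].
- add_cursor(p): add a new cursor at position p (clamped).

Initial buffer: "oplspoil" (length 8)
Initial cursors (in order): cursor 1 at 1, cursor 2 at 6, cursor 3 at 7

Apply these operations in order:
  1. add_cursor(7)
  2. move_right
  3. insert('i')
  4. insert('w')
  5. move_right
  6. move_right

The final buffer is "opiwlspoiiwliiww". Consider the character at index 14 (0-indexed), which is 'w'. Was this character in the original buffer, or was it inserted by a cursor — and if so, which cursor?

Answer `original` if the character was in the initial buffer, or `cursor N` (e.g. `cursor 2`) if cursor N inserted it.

Answer: cursor 3

Derivation:
After op 1 (add_cursor(7)): buffer="oplspoil" (len 8), cursors c1@1 c2@6 c3@7 c4@7, authorship ........
After op 2 (move_right): buffer="oplspoil" (len 8), cursors c1@2 c2@7 c3@8 c4@8, authorship ........
After op 3 (insert('i')): buffer="opilspoiilii" (len 12), cursors c1@3 c2@9 c3@12 c4@12, authorship ..1.....2.34
After op 4 (insert('w')): buffer="opiwlspoiiwliiww" (len 16), cursors c1@4 c2@11 c3@16 c4@16, authorship ..11.....22.3434
After op 5 (move_right): buffer="opiwlspoiiwliiww" (len 16), cursors c1@5 c2@12 c3@16 c4@16, authorship ..11.....22.3434
After op 6 (move_right): buffer="opiwlspoiiwliiww" (len 16), cursors c1@6 c2@13 c3@16 c4@16, authorship ..11.....22.3434
Authorship (.=original, N=cursor N): . . 1 1 . . . . . 2 2 . 3 4 3 4
Index 14: author = 3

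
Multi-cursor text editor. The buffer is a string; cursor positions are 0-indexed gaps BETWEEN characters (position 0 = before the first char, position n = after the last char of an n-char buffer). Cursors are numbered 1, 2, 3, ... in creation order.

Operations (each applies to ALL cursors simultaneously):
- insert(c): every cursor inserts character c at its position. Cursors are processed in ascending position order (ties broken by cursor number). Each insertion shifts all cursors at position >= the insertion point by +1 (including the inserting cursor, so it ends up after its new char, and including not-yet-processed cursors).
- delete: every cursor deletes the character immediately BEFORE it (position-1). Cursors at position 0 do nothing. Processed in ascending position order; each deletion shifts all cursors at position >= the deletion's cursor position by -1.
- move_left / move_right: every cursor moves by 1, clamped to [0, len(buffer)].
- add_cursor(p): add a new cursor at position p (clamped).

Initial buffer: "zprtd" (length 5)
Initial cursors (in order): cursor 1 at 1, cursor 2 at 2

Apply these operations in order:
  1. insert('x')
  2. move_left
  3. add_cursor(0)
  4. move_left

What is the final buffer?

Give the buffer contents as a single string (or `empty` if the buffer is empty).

After op 1 (insert('x')): buffer="zxpxrtd" (len 7), cursors c1@2 c2@4, authorship .1.2...
After op 2 (move_left): buffer="zxpxrtd" (len 7), cursors c1@1 c2@3, authorship .1.2...
After op 3 (add_cursor(0)): buffer="zxpxrtd" (len 7), cursors c3@0 c1@1 c2@3, authorship .1.2...
After op 4 (move_left): buffer="zxpxrtd" (len 7), cursors c1@0 c3@0 c2@2, authorship .1.2...

Answer: zxpxrtd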